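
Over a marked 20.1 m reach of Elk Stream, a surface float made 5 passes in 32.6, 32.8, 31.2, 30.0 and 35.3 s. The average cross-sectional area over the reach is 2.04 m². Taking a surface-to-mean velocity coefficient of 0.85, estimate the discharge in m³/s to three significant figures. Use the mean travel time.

1.08 m³/s

t̄ = (32.6 + 32.8 + 31.2 + 30.0 + 35.3) / 5 = 32.38 s
v_surface = L / t̄ = 20.1 / 32.38 = 0.6208 m/s
v_mean = 0.85 × 0.6208 = 0.5276 m/s
Q = A × v_mean = 2.04 × 0.5276 = 1.076 m³/s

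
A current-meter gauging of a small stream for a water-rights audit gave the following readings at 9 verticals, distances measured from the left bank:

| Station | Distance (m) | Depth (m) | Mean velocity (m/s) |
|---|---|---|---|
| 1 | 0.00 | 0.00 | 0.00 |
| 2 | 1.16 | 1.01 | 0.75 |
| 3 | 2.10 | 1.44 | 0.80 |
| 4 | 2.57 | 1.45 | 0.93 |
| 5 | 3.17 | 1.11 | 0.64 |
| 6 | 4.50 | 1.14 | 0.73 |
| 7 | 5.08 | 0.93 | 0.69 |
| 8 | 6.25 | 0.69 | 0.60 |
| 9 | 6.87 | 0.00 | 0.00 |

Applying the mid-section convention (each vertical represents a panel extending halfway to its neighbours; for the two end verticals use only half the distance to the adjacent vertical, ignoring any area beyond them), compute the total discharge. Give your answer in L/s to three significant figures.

4740 L/s

w_2 = (2.10 − 0.00)/2 = 1.05 m; q_2 = 0.75 × 1.01 × 1.05 = 0.7954 m³/s
w_3 = (2.57 − 1.16)/2 = 0.705 m; q_3 = 0.80 × 1.44 × 0.705 = 0.8122 m³/s
w_4 = (3.17 − 2.10)/2 = 0.535 m; q_4 = 0.93 × 1.45 × 0.535 = 0.7214 m³/s
w_5 = (4.50 − 2.57)/2 = 0.965 m; q_5 = 0.64 × 1.11 × 0.965 = 0.6855 m³/s
w_6 = (5.08 − 3.17)/2 = 0.955 m; q_6 = 0.73 × 1.14 × 0.955 = 0.7948 m³/s
w_7 = (6.25 − 4.50)/2 = 0.875 m; q_7 = 0.69 × 0.93 × 0.875 = 0.5615 m³/s
w_8 = (6.87 − 5.08)/2 = 0.895 m; q_8 = 0.60 × 0.69 × 0.895 = 0.3705 m³/s
Stations 1, 9 contribute zero (depth or velocity is 0).
Q = Σ qᵢ = 4.741 m³/s
= 4.741 × 1000 = 4741 L/s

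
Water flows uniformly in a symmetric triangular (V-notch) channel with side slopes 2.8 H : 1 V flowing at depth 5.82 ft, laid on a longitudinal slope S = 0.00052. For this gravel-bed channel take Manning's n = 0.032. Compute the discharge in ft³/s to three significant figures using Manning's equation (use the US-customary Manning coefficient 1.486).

197 ft³/s

A = z·y² = 2.8×5.82² = 94.84 ft²
P = 2y√(1+z²) = 2×5.82×√(1+2.8²) = 34.61 ft
R = A/P = 94.84/34.61 = 2.740 ft
Q = (1.486/n)·A·R^(2/3)·S^(1/2) = (1.486/0.032) × 94.84 × 2.740^(2/3) × 0.00052^(1/2) = 196.7 ft³/s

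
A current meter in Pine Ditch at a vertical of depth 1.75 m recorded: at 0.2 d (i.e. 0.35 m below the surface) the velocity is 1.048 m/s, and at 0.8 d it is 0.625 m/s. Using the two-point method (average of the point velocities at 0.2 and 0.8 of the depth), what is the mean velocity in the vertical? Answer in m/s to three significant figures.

0.837 m/s

v̄ = (1.048 + 0.625) / 2 = 0.8365 m/s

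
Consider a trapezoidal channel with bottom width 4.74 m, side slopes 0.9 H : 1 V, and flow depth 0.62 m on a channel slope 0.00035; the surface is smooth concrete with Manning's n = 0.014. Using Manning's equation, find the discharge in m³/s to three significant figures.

A = (b + z·y)·y = (4.74 + 0.9×0.62)×0.62 = 3.285 m²
P = b + 2y√(1+z²) = 4.74 + 2×0.62×√(1+0.9²) = 6.408 m
R = A/P = 3.285/6.408 = 0.5126 m
Q = (1/n)·A·R^(2/3)·S^(1/2) = (1/0.014) × 3.285 × 0.5126^(2/3) × 0.00035^(1/2) = 2.811 m³/s

2.81 m³/s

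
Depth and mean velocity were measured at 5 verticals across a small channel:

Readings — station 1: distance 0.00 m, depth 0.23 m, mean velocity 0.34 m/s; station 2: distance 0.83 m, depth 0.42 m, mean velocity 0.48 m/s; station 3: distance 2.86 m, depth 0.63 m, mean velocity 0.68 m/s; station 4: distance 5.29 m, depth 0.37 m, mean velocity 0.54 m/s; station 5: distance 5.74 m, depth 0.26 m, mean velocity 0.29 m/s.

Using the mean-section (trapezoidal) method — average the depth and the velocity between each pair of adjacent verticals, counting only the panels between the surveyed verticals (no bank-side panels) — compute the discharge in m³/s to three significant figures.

1.53 m³/s

Panel 1-2: Δb = 0.83 m, d̄ = (0.23+0.42)/2 = 0.325, v̄ = (0.34+0.48)/2 = 0.41 → q = 0.83×0.325×0.41 = 0.1106 m³/s
Panel 2-3: Δb = 2.03 m, d̄ = (0.42+0.63)/2 = 0.525, v̄ = (0.48+0.68)/2 = 0.58 → q = 2.03×0.525×0.58 = 0.6181 m³/s
Panel 3-4: Δb = 2.43 m, d̄ = (0.63+0.37)/2 = 0.5, v̄ = (0.68+0.54)/2 = 0.61 → q = 2.43×0.5×0.61 = 0.7412 m³/s
Panel 4-5: Δb = 0.45 m, d̄ = (0.37+0.26)/2 = 0.315, v̄ = (0.54+0.29)/2 = 0.415 → q = 0.45×0.315×0.415 = 0.05883 m³/s
Q = Σ q = 1.529 m³/s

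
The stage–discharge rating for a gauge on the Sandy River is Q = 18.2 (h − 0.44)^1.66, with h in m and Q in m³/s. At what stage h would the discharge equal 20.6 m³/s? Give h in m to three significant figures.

h − h₀ = (Q/C)^(1/b) = (20.6/18.2)^(1/1.66) = 1.077 m
h = 0.44 + 1.077 = 1.517 m

1.52 m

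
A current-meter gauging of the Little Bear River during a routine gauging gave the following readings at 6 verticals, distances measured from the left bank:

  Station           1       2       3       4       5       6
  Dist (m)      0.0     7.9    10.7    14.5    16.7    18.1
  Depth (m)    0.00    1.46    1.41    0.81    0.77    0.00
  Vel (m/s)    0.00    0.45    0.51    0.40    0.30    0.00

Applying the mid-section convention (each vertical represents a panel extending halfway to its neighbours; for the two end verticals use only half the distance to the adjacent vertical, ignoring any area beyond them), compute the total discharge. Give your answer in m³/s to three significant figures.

7.28 m³/s

w_2 = (10.7 − 0.0)/2 = 5.35 m; q_2 = 0.45 × 1.46 × 5.35 = 3.515 m³/s
w_3 = (14.5 − 7.9)/2 = 3.3 m; q_3 = 0.51 × 1.41 × 3.3 = 2.373 m³/s
w_4 = (16.7 − 10.7)/2 = 3 m; q_4 = 0.40 × 0.81 × 3 = 0.9720 m³/s
w_5 = (18.1 − 14.5)/2 = 1.8 m; q_5 = 0.30 × 0.77 × 1.8 = 0.4158 m³/s
Stations 1, 6 contribute zero (depth or velocity is 0).
Q = Σ qᵢ = 7.276 m³/s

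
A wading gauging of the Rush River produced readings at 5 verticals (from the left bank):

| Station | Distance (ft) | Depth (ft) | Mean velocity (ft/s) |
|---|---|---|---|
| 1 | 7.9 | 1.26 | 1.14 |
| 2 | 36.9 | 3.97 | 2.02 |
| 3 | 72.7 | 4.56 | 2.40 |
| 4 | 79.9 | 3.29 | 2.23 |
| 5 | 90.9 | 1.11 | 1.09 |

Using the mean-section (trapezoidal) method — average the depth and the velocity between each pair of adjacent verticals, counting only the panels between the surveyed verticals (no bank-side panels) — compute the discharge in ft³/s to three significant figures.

Panel 1-2: Δb = 29 ft, d̄ = (1.26+3.97)/2 = 2.615, v̄ = (1.14+2.02)/2 = 1.58 → q = 29×2.615×1.58 = 119.8 ft³/s
Panel 2-3: Δb = 35.8 ft, d̄ = (3.97+4.56)/2 = 4.265, v̄ = (2.02+2.40)/2 = 2.21 → q = 35.8×4.265×2.21 = 337.4 ft³/s
Panel 3-4: Δb = 7.2 ft, d̄ = (4.56+3.29)/2 = 3.925, v̄ = (2.40+2.23)/2 = 2.315 → q = 7.2×3.925×2.315 = 65.42 ft³/s
Panel 4-5: Δb = 11 ft, d̄ = (3.29+1.11)/2 = 2.2, v̄ = (2.23+1.09)/2 = 1.66 → q = 11×2.2×1.66 = 40.17 ft³/s
Q = Σ q = 562.9 ft³/s

563 ft³/s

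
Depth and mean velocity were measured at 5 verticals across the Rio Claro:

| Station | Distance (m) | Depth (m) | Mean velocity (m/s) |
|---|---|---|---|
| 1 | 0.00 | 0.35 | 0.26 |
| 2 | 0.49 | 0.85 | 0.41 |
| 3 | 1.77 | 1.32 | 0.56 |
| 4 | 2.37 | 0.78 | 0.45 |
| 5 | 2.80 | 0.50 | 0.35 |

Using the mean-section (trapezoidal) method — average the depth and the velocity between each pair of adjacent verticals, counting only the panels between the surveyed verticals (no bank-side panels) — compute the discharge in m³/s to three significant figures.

Panel 1-2: Δb = 0.49 m, d̄ = (0.35+0.85)/2 = 0.6, v̄ = (0.26+0.41)/2 = 0.335 → q = 0.49×0.6×0.335 = 0.09849 m³/s
Panel 2-3: Δb = 1.28 m, d̄ = (0.85+1.32)/2 = 1.085, v̄ = (0.41+0.56)/2 = 0.485 → q = 1.28×1.085×0.485 = 0.6736 m³/s
Panel 3-4: Δb = 0.6 m, d̄ = (1.32+0.78)/2 = 1.05, v̄ = (0.56+0.45)/2 = 0.505 → q = 0.6×1.05×0.505 = 0.3182 m³/s
Panel 4-5: Δb = 0.43 m, d̄ = (0.78+0.50)/2 = 0.64, v̄ = (0.45+0.35)/2 = 0.4 → q = 0.43×0.64×0.4 = 0.1101 m³/s
Q = Σ q = 1.200 m³/s

1.20 m³/s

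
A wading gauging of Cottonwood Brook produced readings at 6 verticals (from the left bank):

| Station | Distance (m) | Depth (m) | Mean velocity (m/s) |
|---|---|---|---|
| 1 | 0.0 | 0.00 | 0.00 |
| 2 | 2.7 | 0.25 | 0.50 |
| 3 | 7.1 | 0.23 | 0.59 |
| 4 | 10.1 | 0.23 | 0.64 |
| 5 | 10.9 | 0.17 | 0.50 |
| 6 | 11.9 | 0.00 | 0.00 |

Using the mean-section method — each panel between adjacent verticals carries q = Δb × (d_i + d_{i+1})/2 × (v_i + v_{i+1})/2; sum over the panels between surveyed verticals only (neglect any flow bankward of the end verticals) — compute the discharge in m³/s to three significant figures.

1.20 m³/s

Panel 1-2: Δb = 2.7 m, d̄ = (0.00+0.25)/2 = 0.125, v̄ = (0.00+0.50)/2 = 0.25 → q = 2.7×0.125×0.25 = 0.08438 m³/s
Panel 2-3: Δb = 4.4 m, d̄ = (0.25+0.23)/2 = 0.24, v̄ = (0.50+0.59)/2 = 0.545 → q = 4.4×0.24×0.545 = 0.5755 m³/s
Panel 3-4: Δb = 3 m, d̄ = (0.23+0.23)/2 = 0.23, v̄ = (0.59+0.64)/2 = 0.615 → q = 3×0.23×0.615 = 0.4244 m³/s
Panel 4-5: Δb = 0.8 m, d̄ = (0.23+0.17)/2 = 0.2, v̄ = (0.64+0.50)/2 = 0.57 → q = 0.8×0.2×0.57 = 0.09120 m³/s
Panel 5-6: Δb = 1 m, d̄ = (0.17+0.00)/2 = 0.085, v̄ = (0.50+0.00)/2 = 0.25 → q = 1×0.085×0.25 = 0.02125 m³/s
Q = Σ q = 1.197 m³/s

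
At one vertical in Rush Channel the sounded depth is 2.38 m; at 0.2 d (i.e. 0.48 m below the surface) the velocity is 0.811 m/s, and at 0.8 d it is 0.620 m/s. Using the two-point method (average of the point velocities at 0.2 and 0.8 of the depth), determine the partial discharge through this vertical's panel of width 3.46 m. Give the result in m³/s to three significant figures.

5.89 m³/s

v̄ = (0.811 + 0.620) / 2 = 0.7155 m/s
q = v̄ × d × w = 0.7155 × 2.38 × 3.46 = 5.892 m³/s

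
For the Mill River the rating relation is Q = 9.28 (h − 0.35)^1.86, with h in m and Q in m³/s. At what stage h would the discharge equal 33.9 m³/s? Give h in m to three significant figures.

2.36 m

h − h₀ = (Q/C)^(1/b) = (33.9/9.28)^(1/1.86) = 2.007 m
h = 0.35 + 2.007 = 2.357 m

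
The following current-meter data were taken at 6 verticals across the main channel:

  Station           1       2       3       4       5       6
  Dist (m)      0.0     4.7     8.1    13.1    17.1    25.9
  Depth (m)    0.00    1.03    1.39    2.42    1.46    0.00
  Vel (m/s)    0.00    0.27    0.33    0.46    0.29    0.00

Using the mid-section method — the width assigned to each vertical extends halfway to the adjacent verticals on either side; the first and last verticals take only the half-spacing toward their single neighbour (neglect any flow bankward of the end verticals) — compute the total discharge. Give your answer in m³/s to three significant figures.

10.8 m³/s

w_2 = (8.1 − 0.0)/2 = 4.05 m; q_2 = 0.27 × 1.03 × 4.05 = 1.126 m³/s
w_3 = (13.1 − 4.7)/2 = 4.2 m; q_3 = 0.33 × 1.39 × 4.2 = 1.927 m³/s
w_4 = (17.1 − 8.1)/2 = 4.5 m; q_4 = 0.46 × 2.42 × 4.5 = 5.009 m³/s
w_5 = (25.9 − 13.1)/2 = 6.4 m; q_5 = 0.29 × 1.46 × 6.4 = 2.710 m³/s
Stations 1, 6 contribute zero (depth or velocity is 0).
Q = Σ qᵢ = 10.77 m³/s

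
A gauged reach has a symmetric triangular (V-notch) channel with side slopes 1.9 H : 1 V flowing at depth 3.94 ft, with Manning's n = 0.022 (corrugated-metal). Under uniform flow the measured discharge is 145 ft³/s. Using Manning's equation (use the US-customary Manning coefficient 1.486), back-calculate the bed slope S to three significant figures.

A = z·y² = 1.9×3.94² = 29.49 ft²
P = 2y√(1+z²) = 2×3.94×√(1+1.9²) = 16.92 ft
R = A/P = 29.49/16.92 = 1.743 ft
S = (Q·n / (1.486·A·R^(2/3)))² = (145×0.022 / (1.486×29.49×1.448))² = 0.002525

0.00252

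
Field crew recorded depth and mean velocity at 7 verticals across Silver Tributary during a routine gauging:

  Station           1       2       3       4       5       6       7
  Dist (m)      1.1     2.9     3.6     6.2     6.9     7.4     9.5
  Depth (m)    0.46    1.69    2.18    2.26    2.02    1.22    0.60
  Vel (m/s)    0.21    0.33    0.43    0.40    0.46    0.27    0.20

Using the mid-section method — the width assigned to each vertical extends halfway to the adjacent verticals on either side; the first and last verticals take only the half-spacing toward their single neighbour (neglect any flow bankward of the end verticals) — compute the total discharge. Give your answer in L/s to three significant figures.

4930 L/s

w_1 = (2.9 − 1.1)/2 = 0.9 m; q_1 = 0.21 × 0.46 × 0.9 = 0.08694 m³/s
w_2 = (3.6 − 1.1)/2 = 1.25 m; q_2 = 0.33 × 1.69 × 1.25 = 0.6971 m³/s
w_3 = (6.2 − 2.9)/2 = 1.65 m; q_3 = 0.43 × 2.18 × 1.65 = 1.547 m³/s
w_4 = (6.9 − 3.6)/2 = 1.65 m; q_4 = 0.40 × 2.26 × 1.65 = 1.492 m³/s
w_5 = (7.4 − 6.2)/2 = 0.6 m; q_5 = 0.46 × 2.02 × 0.6 = 0.5575 m³/s
w_6 = (9.5 − 6.9)/2 = 1.3 m; q_6 = 0.27 × 1.22 × 1.3 = 0.4282 m³/s
w_7 = (9.5 − 7.4)/2 = 1.05 m; q_7 = 0.20 × 0.60 × 1.05 = 0.1260 m³/s
Q = Σ qᵢ = 4.934 m³/s
= 4.934 × 1000 = 4934 L/s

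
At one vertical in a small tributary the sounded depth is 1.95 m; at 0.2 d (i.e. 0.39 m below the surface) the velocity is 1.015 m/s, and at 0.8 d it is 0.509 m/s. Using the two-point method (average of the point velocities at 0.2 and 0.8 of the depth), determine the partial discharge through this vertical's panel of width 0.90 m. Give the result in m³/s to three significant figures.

v̄ = (1.015 + 0.509) / 2 = 0.7620 m/s
q = v̄ × d × w = 0.7620 × 1.95 × 0.90 = 1.337 m³/s

1.34 m³/s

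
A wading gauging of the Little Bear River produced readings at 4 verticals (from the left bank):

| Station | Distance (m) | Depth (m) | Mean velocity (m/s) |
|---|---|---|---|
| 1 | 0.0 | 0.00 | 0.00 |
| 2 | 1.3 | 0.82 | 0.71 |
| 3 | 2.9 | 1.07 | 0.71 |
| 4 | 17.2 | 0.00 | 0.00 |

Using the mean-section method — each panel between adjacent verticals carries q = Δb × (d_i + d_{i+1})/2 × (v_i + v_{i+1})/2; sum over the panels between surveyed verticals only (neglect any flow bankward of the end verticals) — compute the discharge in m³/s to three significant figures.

3.98 m³/s

Panel 1-2: Δb = 1.3 m, d̄ = (0.00+0.82)/2 = 0.41, v̄ = (0.00+0.71)/2 = 0.355 → q = 1.3×0.41×0.355 = 0.1892 m³/s
Panel 2-3: Δb = 1.6 m, d̄ = (0.82+1.07)/2 = 0.945, v̄ = (0.71+0.71)/2 = 0.71 → q = 1.6×0.945×0.71 = 1.074 m³/s
Panel 3-4: Δb = 14.3 m, d̄ = (1.07+0.00)/2 = 0.535, v̄ = (0.71+0.00)/2 = 0.355 → q = 14.3×0.535×0.355 = 2.716 m³/s
Q = Σ q = 3.979 m³/s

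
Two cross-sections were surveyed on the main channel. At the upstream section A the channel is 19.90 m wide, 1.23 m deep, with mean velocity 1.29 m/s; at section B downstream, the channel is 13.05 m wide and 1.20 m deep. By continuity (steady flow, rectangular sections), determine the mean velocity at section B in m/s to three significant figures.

2.02 m/s

Q = A₁V₁ = (19.90×1.23) × 1.29 = 31.58 m³/s
A₂ = 13.05 × 1.20 = 15.66 m²
V₂ = Q/A₂ = 31.58/15.66 = 2.016 m/s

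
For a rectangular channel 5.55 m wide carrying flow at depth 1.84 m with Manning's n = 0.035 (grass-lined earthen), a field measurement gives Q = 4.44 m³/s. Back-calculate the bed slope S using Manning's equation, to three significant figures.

A = b·y = 5.55 × 1.84 = 10.21 m²
P = b + 2y = 5.55 + 2×1.84 = 9.230 m
R = A/P = 10.21/9.230 = 1.106 m
S = (Q·n / (1·A·R^(2/3)))² = (4.44×0.035 / (1×10.21×1.070))² = 0.0002024

0.000202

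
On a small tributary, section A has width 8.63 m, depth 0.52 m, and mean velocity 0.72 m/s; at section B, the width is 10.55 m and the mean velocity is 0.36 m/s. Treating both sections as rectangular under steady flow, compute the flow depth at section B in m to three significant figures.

0.851 m

Q = A₁V₁ = (8.63×0.52) × 0.72 = 3.231 m³/s
d₂ = Q/(b₂ V₂) = 3.231/(10.55×0.36) = 0.8507 m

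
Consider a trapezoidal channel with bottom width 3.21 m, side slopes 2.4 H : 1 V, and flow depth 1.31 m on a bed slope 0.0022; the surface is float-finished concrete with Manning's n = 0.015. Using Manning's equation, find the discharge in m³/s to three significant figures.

A = (b + z·y)·y = (3.21 + 2.4×1.31)×1.31 = 8.324 m²
P = b + 2y√(1+z²) = 3.21 + 2×1.31×√(1+2.4²) = 10.02 m
R = A/P = 8.324/10.02 = 0.8305 m
Q = (1/n)·A·R^(2/3)·S^(1/2) = (1/0.015) × 8.324 × 0.8305^(2/3) × 0.0022^(1/2) = 23.00 m³/s

23.0 m³/s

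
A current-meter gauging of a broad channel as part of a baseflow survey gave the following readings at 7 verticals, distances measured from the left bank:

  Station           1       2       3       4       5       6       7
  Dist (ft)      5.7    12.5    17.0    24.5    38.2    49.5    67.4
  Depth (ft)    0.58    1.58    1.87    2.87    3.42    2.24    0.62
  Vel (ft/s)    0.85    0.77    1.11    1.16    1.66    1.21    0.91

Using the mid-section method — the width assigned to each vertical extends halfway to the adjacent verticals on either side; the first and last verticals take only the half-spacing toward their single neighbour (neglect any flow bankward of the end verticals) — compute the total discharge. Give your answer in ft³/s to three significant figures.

172 ft³/s

w_1 = (12.5 − 5.7)/2 = 3.4 ft; q_1 = 0.85 × 0.58 × 3.4 = 1.676 ft³/s
w_2 = (17.0 − 5.7)/2 = 5.65 ft; q_2 = 0.77 × 1.58 × 5.65 = 6.874 ft³/s
w_3 = (24.5 − 12.5)/2 = 6 ft; q_3 = 1.11 × 1.87 × 6 = 12.45 ft³/s
w_4 = (38.2 − 17.0)/2 = 10.6 ft; q_4 = 1.16 × 2.87 × 10.6 = 35.29 ft³/s
w_5 = (49.5 − 24.5)/2 = 12.5 ft; q_5 = 1.66 × 3.42 × 12.5 = 70.97 ft³/s
w_6 = (67.4 − 38.2)/2 = 14.6 ft; q_6 = 1.21 × 2.24 × 14.6 = 39.57 ft³/s
w_7 = (67.4 − 49.5)/2 = 8.95 ft; q_7 = 0.91 × 0.62 × 8.95 = 5.050 ft³/s
Q = Σ qᵢ = 171.9 ft³/s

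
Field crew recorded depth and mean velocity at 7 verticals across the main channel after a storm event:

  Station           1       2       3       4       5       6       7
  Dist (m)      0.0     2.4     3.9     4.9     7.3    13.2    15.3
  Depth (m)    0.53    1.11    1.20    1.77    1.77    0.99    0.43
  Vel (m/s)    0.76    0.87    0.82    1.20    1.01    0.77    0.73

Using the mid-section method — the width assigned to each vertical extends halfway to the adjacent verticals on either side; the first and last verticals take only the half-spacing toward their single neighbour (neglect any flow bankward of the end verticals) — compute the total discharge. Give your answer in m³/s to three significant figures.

w_1 = (2.4 − 0.0)/2 = 1.2 m; q_1 = 0.76 × 0.53 × 1.2 = 0.4834 m³/s
w_2 = (3.9 − 0.0)/2 = 1.95 m; q_2 = 0.87 × 1.11 × 1.95 = 1.883 m³/s
w_3 = (4.9 − 2.4)/2 = 1.25 m; q_3 = 0.82 × 1.20 × 1.25 = 1.230 m³/s
w_4 = (7.3 − 3.9)/2 = 1.7 m; q_4 = 1.20 × 1.77 × 1.7 = 3.611 m³/s
w_5 = (13.2 − 4.9)/2 = 4.15 m; q_5 = 1.01 × 1.77 × 4.15 = 7.419 m³/s
w_6 = (15.3 − 7.3)/2 = 4 m; q_6 = 0.77 × 0.99 × 4 = 3.049 m³/s
w_7 = (15.3 − 13.2)/2 = 1.05 m; q_7 = 0.73 × 0.43 × 1.05 = 0.3296 m³/s
Q = Σ qᵢ = 18.01 m³/s

18.0 m³/s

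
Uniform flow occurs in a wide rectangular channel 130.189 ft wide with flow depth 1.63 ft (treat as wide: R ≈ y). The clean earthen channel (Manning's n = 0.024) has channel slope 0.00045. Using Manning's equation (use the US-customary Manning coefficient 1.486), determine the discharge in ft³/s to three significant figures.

A = b·y = 130.189 × 1.63 = 212.2 ft²
Wide channel: R ≈ y = 1.63 ft
Q = (1.486/n)·A·R^(2/3)·S^(1/2) = (1.486/0.024) × 212.2 × 1.630^(2/3) × 0.00045^(1/2) = 386.0 ft³/s

386 ft³/s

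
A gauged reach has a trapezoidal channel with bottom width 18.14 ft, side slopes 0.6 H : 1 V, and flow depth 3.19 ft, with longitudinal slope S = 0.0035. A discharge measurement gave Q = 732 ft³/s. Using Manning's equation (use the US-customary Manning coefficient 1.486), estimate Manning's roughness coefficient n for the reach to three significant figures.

A = (b + z·y)·y = (18.14 + 0.6×3.19)×3.19 = 63.97 ft²
P = b + 2y√(1+z²) = 18.14 + 2×3.19×√(1+0.6²) = 25.58 ft
R = A/P = 63.97/25.58 = 2.501 ft
n = (1.486/Q)·A·R^(2/3)·S^(1/2) = (1.486/732) × 63.97 × 1.842 × 0.05916 = 0.01416

0.0142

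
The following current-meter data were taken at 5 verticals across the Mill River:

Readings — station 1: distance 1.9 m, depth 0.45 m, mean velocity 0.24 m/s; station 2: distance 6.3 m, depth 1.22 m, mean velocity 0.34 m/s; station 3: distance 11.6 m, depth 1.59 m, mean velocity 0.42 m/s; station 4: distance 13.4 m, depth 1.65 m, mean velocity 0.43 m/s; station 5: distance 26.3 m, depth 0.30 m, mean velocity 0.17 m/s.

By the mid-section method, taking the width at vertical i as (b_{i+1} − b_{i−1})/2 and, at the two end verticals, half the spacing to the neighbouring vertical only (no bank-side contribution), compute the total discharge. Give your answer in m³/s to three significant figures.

10.2 m³/s

w_1 = (6.3 − 1.9)/2 = 2.2 m; q_1 = 0.24 × 0.45 × 2.2 = 0.2376 m³/s
w_2 = (11.6 − 1.9)/2 = 4.85 m; q_2 = 0.34 × 1.22 × 4.85 = 2.012 m³/s
w_3 = (13.4 − 6.3)/2 = 3.55 m; q_3 = 0.42 × 1.59 × 3.55 = 2.371 m³/s
w_4 = (26.3 − 11.6)/2 = 7.35 m; q_4 = 0.43 × 1.65 × 7.35 = 5.215 m³/s
w_5 = (26.3 − 13.4)/2 = 6.45 m; q_5 = 0.17 × 0.30 × 6.45 = 0.3290 m³/s
Q = Σ qᵢ = 10.16 m³/s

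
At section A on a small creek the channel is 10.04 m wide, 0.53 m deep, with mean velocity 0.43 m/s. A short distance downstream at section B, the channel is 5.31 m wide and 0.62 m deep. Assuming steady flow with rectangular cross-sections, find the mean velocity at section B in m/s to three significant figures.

Q = A₁V₁ = (10.04×0.53) × 0.43 = 2.288 m³/s
A₂ = 5.31 × 0.62 = 3.292 m²
V₂ = Q/A₂ = 2.288/3.292 = 0.6950 m/s

0.695 m/s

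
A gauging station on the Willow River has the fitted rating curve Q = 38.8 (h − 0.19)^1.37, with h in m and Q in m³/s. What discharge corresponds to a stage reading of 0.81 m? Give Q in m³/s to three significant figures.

20.2 m³/s

Q = 38.8 × (0.81 − 0.19)^1.37 = 38.8 × 0.62^1.37 = 20.16 m³/s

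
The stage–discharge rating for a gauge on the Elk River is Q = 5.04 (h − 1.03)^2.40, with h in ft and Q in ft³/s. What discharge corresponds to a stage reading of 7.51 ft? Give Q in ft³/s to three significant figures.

447 ft³/s

Q = 5.04 × (7.51 − 1.03)^2.40 = 5.04 × 6.48^2.40 = 446.9 ft³/s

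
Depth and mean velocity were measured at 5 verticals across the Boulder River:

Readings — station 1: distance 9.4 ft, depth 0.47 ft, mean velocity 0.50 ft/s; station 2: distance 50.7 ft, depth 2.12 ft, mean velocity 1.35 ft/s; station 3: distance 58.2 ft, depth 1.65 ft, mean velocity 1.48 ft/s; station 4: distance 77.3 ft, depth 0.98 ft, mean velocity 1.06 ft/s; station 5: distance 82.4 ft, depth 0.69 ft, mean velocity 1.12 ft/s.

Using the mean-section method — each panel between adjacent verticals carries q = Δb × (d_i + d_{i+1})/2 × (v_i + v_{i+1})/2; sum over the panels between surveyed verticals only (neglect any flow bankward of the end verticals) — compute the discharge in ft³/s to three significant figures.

106 ft³/s

Panel 1-2: Δb = 41.3 ft, d̄ = (0.47+2.12)/2 = 1.295, v̄ = (0.50+1.35)/2 = 0.925 → q = 41.3×1.295×0.925 = 49.47 ft³/s
Panel 2-3: Δb = 7.5 ft, d̄ = (2.12+1.65)/2 = 1.885, v̄ = (1.35+1.48)/2 = 1.415 → q = 7.5×1.885×1.415 = 20.00 ft³/s
Panel 3-4: Δb = 19.1 ft, d̄ = (1.65+0.98)/2 = 1.315, v̄ = (1.48+1.06)/2 = 1.27 → q = 19.1×1.315×1.27 = 31.90 ft³/s
Panel 4-5: Δb = 5.1 ft, d̄ = (0.98+0.69)/2 = 0.835, v̄ = (1.06+1.12)/2 = 1.09 → q = 5.1×0.835×1.09 = 4.642 ft³/s
Q = Σ q = 106.0 ft³/s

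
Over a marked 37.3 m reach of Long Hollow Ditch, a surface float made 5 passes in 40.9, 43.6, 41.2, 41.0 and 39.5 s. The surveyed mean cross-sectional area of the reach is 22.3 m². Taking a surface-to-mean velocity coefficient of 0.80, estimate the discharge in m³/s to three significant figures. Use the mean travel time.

16.1 m³/s

t̄ = (40.9 + 43.6 + 41.2 + 41.0 + 39.5) / 5 = 41.24 s
v_surface = L / t̄ = 37.3 / 41.24 = 0.9045 m/s
v_mean = 0.80 × 0.9045 = 0.7236 m/s
Q = A × v_mean = 22.3 × 0.7236 = 16.14 m³/s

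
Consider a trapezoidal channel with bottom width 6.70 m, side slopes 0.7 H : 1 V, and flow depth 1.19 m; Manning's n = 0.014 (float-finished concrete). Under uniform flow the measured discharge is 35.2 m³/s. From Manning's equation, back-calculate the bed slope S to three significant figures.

0.00331

A = (b + z·y)·y = (6.70 + 0.7×1.19)×1.19 = 8.964 m²
P = b + 2y√(1+z²) = 6.70 + 2×1.19×√(1+0.7²) = 9.605 m
R = A/P = 8.964/9.605 = 0.9333 m
S = (Q·n / (1·A·R^(2/3)))² = (35.2×0.014 / (1×8.964×0.9550))² = 0.003314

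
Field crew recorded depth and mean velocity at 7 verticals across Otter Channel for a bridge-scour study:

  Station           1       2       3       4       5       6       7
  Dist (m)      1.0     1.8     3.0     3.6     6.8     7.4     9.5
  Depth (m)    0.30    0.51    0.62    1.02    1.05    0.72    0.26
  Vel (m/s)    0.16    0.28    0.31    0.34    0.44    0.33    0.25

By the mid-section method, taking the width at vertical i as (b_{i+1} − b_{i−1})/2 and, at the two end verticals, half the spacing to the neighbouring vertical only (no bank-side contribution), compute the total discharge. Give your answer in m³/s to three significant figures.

2.26 m³/s

w_1 = (1.8 − 1.0)/2 = 0.4 m; q_1 = 0.16 × 0.30 × 0.4 = 0.01920 m³/s
w_2 = (3.0 − 1.0)/2 = 1 m; q_2 = 0.28 × 0.51 × 1 = 0.1428 m³/s
w_3 = (3.6 − 1.8)/2 = 0.9 m; q_3 = 0.31 × 0.62 × 0.9 = 0.1730 m³/s
w_4 = (6.8 − 3.0)/2 = 1.9 m; q_4 = 0.34 × 1.02 × 1.9 = 0.6589 m³/s
w_5 = (7.4 − 3.6)/2 = 1.9 m; q_5 = 0.44 × 1.05 × 1.9 = 0.8778 m³/s
w_6 = (9.5 − 6.8)/2 = 1.35 m; q_6 = 0.33 × 0.72 × 1.35 = 0.3208 m³/s
w_7 = (9.5 − 7.4)/2 = 1.05 m; q_7 = 0.25 × 0.26 × 1.05 = 0.06825 m³/s
Q = Σ qᵢ = 2.261 m³/s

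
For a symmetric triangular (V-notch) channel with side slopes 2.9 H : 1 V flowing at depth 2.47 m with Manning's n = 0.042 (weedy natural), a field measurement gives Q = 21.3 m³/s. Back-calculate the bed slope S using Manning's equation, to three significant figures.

0.00208

A = z·y² = 2.9×2.47² = 17.69 m²
P = 2y√(1+z²) = 2×2.47×√(1+2.9²) = 15.15 m
R = A/P = 17.69/15.15 = 1.168 m
S = (Q·n / (1·A·R^(2/3)))² = (21.3×0.042 / (1×17.69×1.109))² = 0.002080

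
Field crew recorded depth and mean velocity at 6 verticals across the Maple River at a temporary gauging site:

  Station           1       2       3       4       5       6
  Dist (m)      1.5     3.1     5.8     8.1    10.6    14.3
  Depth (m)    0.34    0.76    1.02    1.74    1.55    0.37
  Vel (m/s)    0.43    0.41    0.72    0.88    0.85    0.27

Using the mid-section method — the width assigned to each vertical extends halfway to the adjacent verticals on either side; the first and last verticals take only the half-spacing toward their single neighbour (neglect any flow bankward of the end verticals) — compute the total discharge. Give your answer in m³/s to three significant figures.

10.6 m³/s

w_1 = (3.1 − 1.5)/2 = 0.8 m; q_1 = 0.43 × 0.34 × 0.8 = 0.1170 m³/s
w_2 = (5.8 − 1.5)/2 = 2.15 m; q_2 = 0.41 × 0.76 × 2.15 = 0.6699 m³/s
w_3 = (8.1 − 3.1)/2 = 2.5 m; q_3 = 0.72 × 1.02 × 2.5 = 1.836 m³/s
w_4 = (10.6 − 5.8)/2 = 2.4 m; q_4 = 0.88 × 1.74 × 2.4 = 3.675 m³/s
w_5 = (14.3 − 8.1)/2 = 3.1 m; q_5 = 0.85 × 1.55 × 3.1 = 4.084 m³/s
w_6 = (14.3 − 10.6)/2 = 1.85 m; q_6 = 0.27 × 0.37 × 1.85 = 0.1848 m³/s
Q = Σ qᵢ = 10.57 m³/s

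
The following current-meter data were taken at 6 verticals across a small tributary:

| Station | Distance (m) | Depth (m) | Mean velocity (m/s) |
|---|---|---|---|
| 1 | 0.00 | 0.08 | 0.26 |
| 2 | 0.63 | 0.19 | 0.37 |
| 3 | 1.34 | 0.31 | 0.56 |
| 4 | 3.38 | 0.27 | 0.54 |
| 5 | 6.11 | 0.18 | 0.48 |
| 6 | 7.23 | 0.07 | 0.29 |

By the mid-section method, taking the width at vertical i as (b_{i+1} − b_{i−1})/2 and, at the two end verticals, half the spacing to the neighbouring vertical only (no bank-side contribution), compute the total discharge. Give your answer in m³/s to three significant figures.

0.818 m³/s

w_1 = (0.63 − 0.00)/2 = 0.315 m; q_1 = 0.26 × 0.08 × 0.315 = 0.006552 m³/s
w_2 = (1.34 − 0.00)/2 = 0.67 m; q_2 = 0.37 × 0.19 × 0.67 = 0.04710 m³/s
w_3 = (3.38 − 0.63)/2 = 1.375 m; q_3 = 0.56 × 0.31 × 1.375 = 0.2387 m³/s
w_4 = (6.11 − 1.34)/2 = 2.385 m; q_4 = 0.54 × 0.27 × 2.385 = 0.3477 m³/s
w_5 = (7.23 − 3.38)/2 = 1.925 m; q_5 = 0.48 × 0.18 × 1.925 = 0.1663 m³/s
w_6 = (7.23 − 6.11)/2 = 0.56 m; q_6 = 0.29 × 0.07 × 0.56 = 0.01137 m³/s
Q = Σ qᵢ = 0.8178 m³/s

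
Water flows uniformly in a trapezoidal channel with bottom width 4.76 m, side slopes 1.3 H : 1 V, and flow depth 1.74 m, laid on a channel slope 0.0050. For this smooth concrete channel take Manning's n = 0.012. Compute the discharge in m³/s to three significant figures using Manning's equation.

79.8 m³/s

A = (b + z·y)·y = (4.76 + 1.3×1.74)×1.74 = 12.22 m²
P = b + 2y√(1+z²) = 4.76 + 2×1.74×√(1+1.3²) = 10.47 m
R = A/P = 12.22/10.47 = 1.167 m
Q = (1/n)·A·R^(2/3)·S^(1/2) = (1/0.012) × 12.22 × 1.167^(2/3) × 0.0050^(1/2) = 79.82 m³/s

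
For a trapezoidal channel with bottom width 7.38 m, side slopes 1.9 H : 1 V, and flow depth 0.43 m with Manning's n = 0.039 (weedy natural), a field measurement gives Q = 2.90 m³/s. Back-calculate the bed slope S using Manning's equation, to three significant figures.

A = (b + z·y)·y = (7.38 + 1.9×0.43)×0.43 = 3.525 m²
P = b + 2y√(1+z²) = 7.38 + 2×0.43×√(1+1.9²) = 9.226 m
R = A/P = 3.525/9.226 = 0.3820 m
S = (Q·n / (1·A·R^(2/3)))² = (2.90×0.039 / (1×3.525×0.5265))² = 0.003714

0.00371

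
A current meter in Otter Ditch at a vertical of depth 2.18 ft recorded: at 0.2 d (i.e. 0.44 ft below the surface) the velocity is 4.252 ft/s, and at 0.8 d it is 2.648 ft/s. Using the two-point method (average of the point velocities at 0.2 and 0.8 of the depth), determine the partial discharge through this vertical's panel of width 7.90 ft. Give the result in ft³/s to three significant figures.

v̄ = (4.252 + 2.648) / 2 = 3.450 ft/s
q = v̄ × d × w = 3.450 × 2.18 × 7.90 = 59.42 ft³/s

59.4 ft³/s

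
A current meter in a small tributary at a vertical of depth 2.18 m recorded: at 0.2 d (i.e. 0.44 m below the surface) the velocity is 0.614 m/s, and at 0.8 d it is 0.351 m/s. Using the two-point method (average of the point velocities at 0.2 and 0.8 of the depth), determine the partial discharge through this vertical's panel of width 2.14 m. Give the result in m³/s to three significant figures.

v̄ = (0.614 + 0.351) / 2 = 0.4825 m/s
q = v̄ × d × w = 0.4825 × 2.18 × 2.14 = 2.251 m³/s

2.25 m³/s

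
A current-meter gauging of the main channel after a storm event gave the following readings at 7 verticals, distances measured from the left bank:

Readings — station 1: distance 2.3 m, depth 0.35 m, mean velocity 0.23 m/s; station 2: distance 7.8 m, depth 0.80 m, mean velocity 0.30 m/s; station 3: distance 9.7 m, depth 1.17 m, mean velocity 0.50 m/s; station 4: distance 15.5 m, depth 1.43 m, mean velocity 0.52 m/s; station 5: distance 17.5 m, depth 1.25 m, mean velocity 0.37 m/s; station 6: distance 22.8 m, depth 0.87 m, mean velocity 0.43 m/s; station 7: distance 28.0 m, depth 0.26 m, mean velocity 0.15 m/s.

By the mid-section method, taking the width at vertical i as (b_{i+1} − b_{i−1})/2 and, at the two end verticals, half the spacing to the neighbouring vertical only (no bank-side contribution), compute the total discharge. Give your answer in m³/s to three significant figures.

10.0 m³/s

w_1 = (7.8 − 2.3)/2 = 2.75 m; q_1 = 0.23 × 0.35 × 2.75 = 0.2214 m³/s
w_2 = (9.7 − 2.3)/2 = 3.7 m; q_2 = 0.30 × 0.80 × 3.7 = 0.8880 m³/s
w_3 = (15.5 − 7.8)/2 = 3.85 m; q_3 = 0.50 × 1.17 × 3.85 = 2.252 m³/s
w_4 = (17.5 − 9.7)/2 = 3.9 m; q_4 = 0.52 × 1.43 × 3.9 = 2.900 m³/s
w_5 = (22.8 − 15.5)/2 = 3.65 m; q_5 = 0.37 × 1.25 × 3.65 = 1.688 m³/s
w_6 = (28.0 − 17.5)/2 = 5.25 m; q_6 = 0.43 × 0.87 × 5.25 = 1.964 m³/s
w_7 = (28.0 − 22.8)/2 = 2.6 m; q_7 = 0.15 × 0.26 × 2.6 = 0.1014 m³/s
Q = Σ qᵢ = 10.02 m³/s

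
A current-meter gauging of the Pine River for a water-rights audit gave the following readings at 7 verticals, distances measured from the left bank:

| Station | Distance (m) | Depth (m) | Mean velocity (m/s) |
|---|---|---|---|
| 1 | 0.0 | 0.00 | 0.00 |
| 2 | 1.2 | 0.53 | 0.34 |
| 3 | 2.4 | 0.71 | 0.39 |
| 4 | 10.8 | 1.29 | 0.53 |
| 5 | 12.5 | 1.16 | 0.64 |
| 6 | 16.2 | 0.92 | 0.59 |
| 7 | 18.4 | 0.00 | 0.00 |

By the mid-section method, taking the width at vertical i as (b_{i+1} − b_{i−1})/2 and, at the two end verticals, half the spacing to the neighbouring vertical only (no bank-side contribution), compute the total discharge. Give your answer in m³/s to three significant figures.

w_2 = (2.4 − 0.0)/2 = 1.2 m; q_2 = 0.34 × 0.53 × 1.2 = 0.2162 m³/s
w_3 = (10.8 − 1.2)/2 = 4.8 m; q_3 = 0.39 × 0.71 × 4.8 = 1.329 m³/s
w_4 = (12.5 − 2.4)/2 = 5.05 m; q_4 = 0.53 × 1.29 × 5.05 = 3.453 m³/s
w_5 = (16.2 − 10.8)/2 = 2.7 m; q_5 = 0.64 × 1.16 × 2.7 = 2.004 m³/s
w_6 = (18.4 − 12.5)/2 = 2.95 m; q_6 = 0.59 × 0.92 × 2.95 = 1.601 m³/s
Stations 1, 7 contribute zero (depth or velocity is 0).
Q = Σ qᵢ = 8.604 m³/s

8.60 m³/s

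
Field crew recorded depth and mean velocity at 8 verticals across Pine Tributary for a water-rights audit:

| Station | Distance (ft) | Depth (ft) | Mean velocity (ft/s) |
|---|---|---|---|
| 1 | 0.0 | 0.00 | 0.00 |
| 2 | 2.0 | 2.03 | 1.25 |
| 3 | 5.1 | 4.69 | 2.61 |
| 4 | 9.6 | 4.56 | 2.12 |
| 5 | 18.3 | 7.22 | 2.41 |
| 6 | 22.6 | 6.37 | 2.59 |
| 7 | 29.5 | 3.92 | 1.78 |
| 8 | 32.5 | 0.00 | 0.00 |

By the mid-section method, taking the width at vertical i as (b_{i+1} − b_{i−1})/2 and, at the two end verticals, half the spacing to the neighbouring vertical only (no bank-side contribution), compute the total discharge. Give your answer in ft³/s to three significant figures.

w_2 = (5.1 − 0.0)/2 = 2.55 ft; q_2 = 1.25 × 2.03 × 2.55 = 6.471 ft³/s
w_3 = (9.6 − 2.0)/2 = 3.8 ft; q_3 = 2.61 × 4.69 × 3.8 = 46.52 ft³/s
w_4 = (18.3 − 5.1)/2 = 6.6 ft; q_4 = 2.12 × 4.56 × 6.6 = 63.80 ft³/s
w_5 = (22.6 − 9.6)/2 = 6.5 ft; q_5 = 2.41 × 7.22 × 6.5 = 113.1 ft³/s
w_6 = (29.5 − 18.3)/2 = 5.6 ft; q_6 = 2.59 × 6.37 × 5.6 = 92.39 ft³/s
w_7 = (32.5 − 22.6)/2 = 4.95 ft; q_7 = 1.78 × 3.92 × 4.95 = 34.54 ft³/s
Stations 1, 8 contribute zero (depth or velocity is 0).
Q = Σ qᵢ = 356.8 ft³/s

357 ft³/s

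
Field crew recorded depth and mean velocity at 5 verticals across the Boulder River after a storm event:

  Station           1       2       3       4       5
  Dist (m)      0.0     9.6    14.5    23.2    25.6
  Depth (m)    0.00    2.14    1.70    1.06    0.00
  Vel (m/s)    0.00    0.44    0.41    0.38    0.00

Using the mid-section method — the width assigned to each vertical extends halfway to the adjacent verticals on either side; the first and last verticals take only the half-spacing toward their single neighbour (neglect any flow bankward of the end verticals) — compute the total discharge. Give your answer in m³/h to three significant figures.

49700 m³/h

w_2 = (14.5 − 0.0)/2 = 7.25 m; q_2 = 0.44 × 2.14 × 7.25 = 6.827 m³/s
w_3 = (23.2 − 9.6)/2 = 6.8 m; q_3 = 0.41 × 1.70 × 6.8 = 4.740 m³/s
w_4 = (25.6 − 14.5)/2 = 5.55 m; q_4 = 0.38 × 1.06 × 5.55 = 2.236 m³/s
Stations 1, 5 contribute zero (depth or velocity is 0).
Q = Σ qᵢ = 13.80 m³/s
= 13.80 × 3600 = 49690 m³/h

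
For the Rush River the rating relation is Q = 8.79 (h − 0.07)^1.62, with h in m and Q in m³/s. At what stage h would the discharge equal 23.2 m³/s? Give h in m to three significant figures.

h − h₀ = (Q/C)^(1/b) = (23.2/8.79)^(1/1.62) = 1.820 m
h = 0.07 + 1.820 = 1.890 m

1.89 m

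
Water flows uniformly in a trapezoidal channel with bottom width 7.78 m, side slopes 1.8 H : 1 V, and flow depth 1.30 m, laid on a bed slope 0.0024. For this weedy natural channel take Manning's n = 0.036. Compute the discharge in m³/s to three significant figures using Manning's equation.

A = (b + z·y)·y = (7.78 + 1.8×1.30)×1.30 = 13.16 m²
P = b + 2y√(1+z²) = 7.78 + 2×1.30×√(1+1.8²) = 13.13 m
R = A/P = 13.16/13.13 = 1.002 m
Q = (1/n)·A·R^(2/3)·S^(1/2) = (1/0.036) × 13.16 × 1.002^(2/3) × 0.0024^(1/2) = 17.92 m³/s

17.9 m³/s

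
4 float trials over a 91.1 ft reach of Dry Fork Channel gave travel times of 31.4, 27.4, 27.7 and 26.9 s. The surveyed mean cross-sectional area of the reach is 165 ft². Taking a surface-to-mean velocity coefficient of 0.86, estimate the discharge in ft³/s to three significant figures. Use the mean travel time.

456 ft³/s

t̄ = (31.4 + 27.4 + 27.7 + 26.9) / 4 = 28.35 s
v_surface = L / t̄ = 91.1 / 28.35 = 3.213 ft/s
v_mean = 0.86 × 3.213 = 2.764 ft/s
Q = A × v_mean = 165 × 2.764 = 456.0 ft³/s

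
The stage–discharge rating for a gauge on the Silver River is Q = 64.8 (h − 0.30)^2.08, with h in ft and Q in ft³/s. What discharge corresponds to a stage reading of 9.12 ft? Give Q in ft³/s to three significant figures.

6000 ft³/s

Q = 64.8 × (9.12 − 0.30)^2.08 = 64.8 × 8.82^2.08 = 6000 ft³/s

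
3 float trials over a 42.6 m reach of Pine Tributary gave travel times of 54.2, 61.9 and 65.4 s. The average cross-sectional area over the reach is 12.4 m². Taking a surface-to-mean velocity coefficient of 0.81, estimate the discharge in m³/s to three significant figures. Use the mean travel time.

t̄ = (54.2 + 61.9 + 65.4) / 3 = 60.5 s
v_surface = L / t̄ = 42.6 / 60.5 = 0.7041 m/s
v_mean = 0.81 × 0.7041 = 0.5703 m/s
Q = A × v_mean = 12.4 × 0.5703 = 7.072 m³/s

7.07 m³/s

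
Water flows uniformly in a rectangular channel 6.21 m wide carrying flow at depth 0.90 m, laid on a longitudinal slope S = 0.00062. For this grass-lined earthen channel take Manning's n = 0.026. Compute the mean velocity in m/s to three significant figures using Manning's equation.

A = b·y = 6.21 × 0.90 = 5.589 m²
P = b + 2y = 6.21 + 2×0.90 = 8.010 m
R = A/P = 5.589/8.010 = 0.6978 m
Q = (1/n)·A·R^(2/3)·S^(1/2) = (1/0.026) × 5.589 × 0.6978^(2/3) × 0.00062^(1/2) = 4.211 m³/s
V = Q/A = 4.211/5.589 = 0.7534 m/s

0.753 m/s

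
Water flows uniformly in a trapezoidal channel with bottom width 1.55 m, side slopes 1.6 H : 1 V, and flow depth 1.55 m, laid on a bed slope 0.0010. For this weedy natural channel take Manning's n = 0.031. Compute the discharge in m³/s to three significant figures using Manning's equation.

5.69 m³/s

A = (b + z·y)·y = (1.55 + 1.6×1.55)×1.55 = 6.247 m²
P = b + 2y√(1+z²) = 1.55 + 2×1.55×√(1+1.6²) = 7.399 m
R = A/P = 6.247/7.399 = 0.8442 m
Q = (1/n)·A·R^(2/3)·S^(1/2) = (1/0.031) × 6.247 × 0.8442^(2/3) × 0.0010^(1/2) = 5.692 m³/s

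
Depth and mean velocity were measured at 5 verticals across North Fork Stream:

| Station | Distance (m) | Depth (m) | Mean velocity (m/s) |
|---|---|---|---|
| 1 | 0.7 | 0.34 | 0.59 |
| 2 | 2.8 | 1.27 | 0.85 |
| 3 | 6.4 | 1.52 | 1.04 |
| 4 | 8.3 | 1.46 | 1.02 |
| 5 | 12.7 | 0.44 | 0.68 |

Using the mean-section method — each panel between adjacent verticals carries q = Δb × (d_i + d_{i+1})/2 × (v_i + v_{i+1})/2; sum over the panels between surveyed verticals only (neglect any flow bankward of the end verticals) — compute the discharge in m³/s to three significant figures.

12.4 m³/s

Panel 1-2: Δb = 2.1 m, d̄ = (0.34+1.27)/2 = 0.805, v̄ = (0.59+0.85)/2 = 0.72 → q = 2.1×0.805×0.72 = 1.217 m³/s
Panel 2-3: Δb = 3.6 m, d̄ = (1.27+1.52)/2 = 1.395, v̄ = (0.85+1.04)/2 = 0.945 → q = 3.6×1.395×0.945 = 4.746 m³/s
Panel 3-4: Δb = 1.9 m, d̄ = (1.52+1.46)/2 = 1.49, v̄ = (1.04+1.02)/2 = 1.03 → q = 1.9×1.49×1.03 = 2.916 m³/s
Panel 4-5: Δb = 4.4 m, d̄ = (1.46+0.44)/2 = 0.95, v̄ = (1.02+0.68)/2 = 0.85 → q = 4.4×0.95×0.85 = 3.553 m³/s
Q = Σ q = 12.43 m³/s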